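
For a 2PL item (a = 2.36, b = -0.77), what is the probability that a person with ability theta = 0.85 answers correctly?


a*(theta - b) = 2.36 * (0.85 - -0.77) = 3.8232
exp(-3.8232) = 0.0219
P = 1 / (1 + 0.0219)
P = 0.9786

0.9786


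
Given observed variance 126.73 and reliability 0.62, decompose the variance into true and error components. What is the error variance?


var_true = rxx * var_obs = 0.62 * 126.73 = 78.5726
var_error = var_obs - var_true
var_error = 126.73 - 78.5726
var_error = 48.1574

48.1574


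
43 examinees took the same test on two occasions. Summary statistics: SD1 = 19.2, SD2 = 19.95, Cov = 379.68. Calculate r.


r = cov(X,Y) / (SD_X * SD_Y)
r = 379.68 / (19.2 * 19.95)
r = 379.68 / 383.04
r = 0.9912

0.9912


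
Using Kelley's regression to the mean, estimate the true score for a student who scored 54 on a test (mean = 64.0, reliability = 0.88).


T_est = rxx * X + (1 - rxx) * mean
T_est = 0.88 * 54 + 0.12 * 64.0
T_est = 47.52 + 7.68
T_est = 55.2

55.2


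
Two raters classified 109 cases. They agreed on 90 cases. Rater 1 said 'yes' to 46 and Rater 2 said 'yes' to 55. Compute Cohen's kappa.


P_o = 90/109 = 0.825688
P_e = (46*55 + 63*54) / 11881 = 0.499285
kappa = (P_o - P_e) / (1 - P_e)
kappa = (0.825688 - 0.499285) / (1 - 0.499285)
kappa = 0.6519

0.6519


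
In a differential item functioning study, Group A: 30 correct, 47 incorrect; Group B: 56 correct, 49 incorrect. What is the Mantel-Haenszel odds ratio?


Odds_A = 30/47 = 0.6383
Odds_B = 56/49 = 1.1429
OR = Odds_A / Odds_B = 0.6383 / 1.1429
Exactly, OR = (30 * 49) / (47 * 56) = 1470 / 2632
OR = 0.5585

0.5585


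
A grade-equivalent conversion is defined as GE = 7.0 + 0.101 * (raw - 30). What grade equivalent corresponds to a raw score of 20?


raw - median = 20 - 30 = -10
slope * diff = 0.101 * -10 = -1.01
GE = 7.0 + -1.01
GE = 5.99

5.99


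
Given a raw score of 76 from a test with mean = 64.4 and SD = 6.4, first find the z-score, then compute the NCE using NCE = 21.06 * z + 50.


z = (X - mean) / SD = (76 - 64.4) / 6.4
z = 11.6 / 6.4
z = 1.8125
NCE = NCE = 21.06z + 50
Carry z at full precision (z = 11.6 / 6.4) into the conversion:
NCE = 21.06 * (11.6 / 6.4) + 50 = 244.296 / 6.4 + 50
NCE = 38.1712 + 50
NCE = 88.1712

88.1712


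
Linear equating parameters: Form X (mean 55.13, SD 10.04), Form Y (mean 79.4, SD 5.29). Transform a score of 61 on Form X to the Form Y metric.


slope = SD_Y / SD_X = 5.29 / 10.04 ~ 0.5269
intercept = mean_Y - slope * mean_X = 79.4 - (5.29 / 10.04) * 55.13 ~ 50.3524
Y = slope * X + intercept. To avoid rounding drift from the rounded slope/intercept, evaluate the equivalent form Y = mean_Y + SD_Y * (X - mean_X) / SD_X at full precision:
Y = 79.4 + 5.29 * (61 - 55.13) / 10.04
Y = 79.4 + 5.29 * 5.87 / 10.04
Y = 79.4 + 31.0523 / 10.04
Y = 79.4 + 3.0929
Y = 82.4929

82.4929


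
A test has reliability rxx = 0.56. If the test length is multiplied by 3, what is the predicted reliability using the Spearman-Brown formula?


r_new = (n * rxx) / (1 + (n-1) * rxx)
r_new = (3 * 0.56) / (1 + 2 * 0.56)
r_new = 1.68 / 2.12
r_new = 0.7925

0.7925


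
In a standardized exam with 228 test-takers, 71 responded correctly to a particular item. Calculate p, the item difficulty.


Item difficulty p = number correct / total examinees
p = 71 / 228
p = 0.3114

0.3114


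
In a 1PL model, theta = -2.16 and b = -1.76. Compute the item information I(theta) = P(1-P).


P = 1/(1+exp(-(-2.16--1.76))) = 0.4013
I = P*(1-P) = 0.4013 * 0.5987
I = 0.2403

0.2403


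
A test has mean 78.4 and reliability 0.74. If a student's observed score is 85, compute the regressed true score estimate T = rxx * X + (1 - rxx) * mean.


T_est = rxx * X + (1 - rxx) * mean
T_est = 0.74 * 85 + 0.26 * 78.4
T_est = 62.9 + 20.384
T_est = 83.284

83.284


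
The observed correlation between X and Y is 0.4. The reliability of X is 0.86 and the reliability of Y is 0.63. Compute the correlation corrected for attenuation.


r_corrected = rxy / sqrt(rxx * ryy)
= 0.4 / sqrt(0.86 * 0.63)
= 0.4 / sqrt(0.5418)
= 0.4 / 0.736071
r_corrected = 0.5434

0.5434


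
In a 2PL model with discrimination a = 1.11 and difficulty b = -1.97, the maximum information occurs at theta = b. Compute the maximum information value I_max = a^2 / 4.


For 2PL, max info at theta = b = -1.97
I_max = a^2 / 4 = 1.11^2 / 4
= 1.2321 / 4
I_max = 0.308

0.308


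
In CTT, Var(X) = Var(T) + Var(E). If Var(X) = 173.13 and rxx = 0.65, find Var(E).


var_true = rxx * var_obs = 0.65 * 173.13 = 112.5345
var_error = var_obs - var_true
var_error = 173.13 - 112.5345
var_error = 60.5955

60.5955


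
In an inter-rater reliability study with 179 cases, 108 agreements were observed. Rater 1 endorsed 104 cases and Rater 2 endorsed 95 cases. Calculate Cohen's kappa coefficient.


P_o = 108/179 = 0.603352
P_e = (104*95 + 75*84) / 32041 = 0.504978
kappa = (P_o - P_e) / (1 - P_e)
kappa = (0.603352 - 0.504978) / (1 - 0.504978)
kappa = 0.1987

0.1987


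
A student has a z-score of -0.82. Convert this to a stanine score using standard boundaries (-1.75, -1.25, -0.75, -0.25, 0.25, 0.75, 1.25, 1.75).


Stanine boundaries: [-1.75, -1.25, -0.75, -0.25, 0.25, 0.75, 1.25, 1.75]
z = -0.82
Check each boundary:
  z >= -1.75 -> could be stanine 2
  z >= -1.25 -> could be stanine 3
  z < -0.75
  z < -0.25
  z < 0.25
  z < 0.75
  z < 1.25
  z < 1.75
Highest qualifying boundary gives stanine = 3

3


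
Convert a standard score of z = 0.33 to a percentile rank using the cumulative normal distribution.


CDF(z) = 0.5 * (1 + erf(z/sqrt(2)))
erf(0.2333) = 0.2586
CDF = 0.6293
Percentile rank = 0.6293 * 100 = 62.93

62.93


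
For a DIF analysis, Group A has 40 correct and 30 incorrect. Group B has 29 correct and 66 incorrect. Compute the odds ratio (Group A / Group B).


Odds_A = 40/30 = 1.3333
Odds_B = 29/66 = 0.4394
OR = Odds_A / Odds_B = 1.3333 / 0.4394
Exactly, OR = (40 * 66) / (30 * 29) = 2640 / 870
OR = 3.0345

3.0345


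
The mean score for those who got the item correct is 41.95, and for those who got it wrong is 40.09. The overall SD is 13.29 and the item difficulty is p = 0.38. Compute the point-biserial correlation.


q = 1 - p = 0.62
rpb = ((M1 - M0) / SD) * sqrt(p * q)
rpb = ((41.95 - 40.09) / 13.29) * sqrt(0.38 * 0.62)
rpb = 0.0679

0.0679


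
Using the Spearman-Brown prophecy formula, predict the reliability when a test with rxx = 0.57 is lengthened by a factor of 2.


r_new = (n * rxx) / (1 + (n-1) * rxx)
r_new = (2 * 0.57) / (1 + 1 * 0.57)
r_new = 1.14 / 1.57
r_new = 0.7261

0.7261


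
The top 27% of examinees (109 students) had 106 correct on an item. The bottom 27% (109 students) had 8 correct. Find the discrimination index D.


p_upper = 106/109 = 0.9725
p_lower = 8/109 = 0.0734
D = 0.9725 - 0.0734 = 0.8991

0.8991


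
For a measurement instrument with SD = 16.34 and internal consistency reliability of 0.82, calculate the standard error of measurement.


SEM = SD * sqrt(1 - rxx)
SEM = 16.34 * sqrt(1 - 0.82)
SEM = 16.34 * sqrt(0.18) = 16.34 * 0.424264
SEM = 6.9325

6.9325


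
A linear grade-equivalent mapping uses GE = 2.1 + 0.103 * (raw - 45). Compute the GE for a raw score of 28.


raw - median = 28 - 45 = -17
slope * diff = 0.103 * -17 = -1.751
GE = 2.1 + -1.751
GE = 0.349

0.349


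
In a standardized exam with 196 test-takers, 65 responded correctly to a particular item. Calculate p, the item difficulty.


Item difficulty p = number correct / total examinees
p = 65 / 196
p = 0.3316

0.3316


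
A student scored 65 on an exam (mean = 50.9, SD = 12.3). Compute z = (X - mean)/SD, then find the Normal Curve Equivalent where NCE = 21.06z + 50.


z = (X - mean) / SD = (65 - 50.9) / 12.3
z = 14.1 / 12.3
z = 1.1463
NCE = NCE = 21.06z + 50
Carry z at full precision (z = 14.1 / 12.3) into the conversion:
NCE = 21.06 * (14.1 / 12.3) + 50 = 296.946 / 12.3 + 50
NCE = 24.142 + 50
NCE = 74.142

74.142


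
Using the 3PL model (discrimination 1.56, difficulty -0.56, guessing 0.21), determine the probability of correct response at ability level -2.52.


logit = 1.56*(-2.52 - -0.56) = -3.0576
P* = 1/(1 + exp(--3.0576)) = 0.0449
P = 0.21 + (1 - 0.21) * 0.0449
P = 0.2455

0.2455


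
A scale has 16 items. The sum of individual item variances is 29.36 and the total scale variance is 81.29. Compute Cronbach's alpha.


alpha = (k/(k-1)) * (1 - sum(si^2)/s_total^2)
= (16/15) * (1 - 29.36/81.29)
alpha = 0.6814

0.6814


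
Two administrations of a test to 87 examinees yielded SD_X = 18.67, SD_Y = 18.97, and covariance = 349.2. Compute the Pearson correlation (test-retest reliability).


r = cov(X,Y) / (SD_X * SD_Y)
r = 349.2 / (18.67 * 18.97)
r = 349.2 / 354.1699
r = 0.986

0.986


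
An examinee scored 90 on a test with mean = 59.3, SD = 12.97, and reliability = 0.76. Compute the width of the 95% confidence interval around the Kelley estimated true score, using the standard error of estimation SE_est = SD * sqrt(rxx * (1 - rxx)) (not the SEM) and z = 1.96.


True score estimate = 0.76*90 + 0.24*59.3 = 82.632
SE_est = SD * sqrt(rxx * (1 - rxx)) = 12.97 * sqrt(0.76 * 0.24) = 12.97 * sqrt(0.1824) = 5.539268
CI = T_est +/- z * SE_est, so width = 2 * z * SE_est = 2 * 1.96 * 5.539268
Width = 21.7139

21.7139


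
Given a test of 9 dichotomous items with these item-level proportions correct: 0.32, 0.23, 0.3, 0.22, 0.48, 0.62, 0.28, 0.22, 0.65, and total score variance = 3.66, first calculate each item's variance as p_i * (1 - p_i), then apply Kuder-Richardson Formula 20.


For each item, compute p_i * q_i:
  Item 1: 0.32 * 0.68 = 0.2176
  Item 2: 0.23 * 0.77 = 0.1771
  Item 3: 0.3 * 0.7 = 0.21
  Item 4: 0.22 * 0.78 = 0.1716
  Item 5: 0.48 * 0.52 = 0.2496
  Item 6: 0.62 * 0.38 = 0.2356
  Item 7: 0.28 * 0.72 = 0.2016
  Item 8: 0.22 * 0.78 = 0.1716
  Item 9: 0.65 * 0.35 = 0.2275
Sum(p_i * q_i) = 0.2176 + 0.1771 + 0.21 + 0.1716 + 0.2496 + 0.2356 + 0.2016 + 0.1716 + 0.2275 = 1.8622
KR-20 = (k/(k-1)) * (1 - Sum(p_i*q_i) / Var_total)
= (9/8) * (1 - 1.8622/3.66)
= 1.125 * 0.4912
KR-20 = 0.5526

0.5526


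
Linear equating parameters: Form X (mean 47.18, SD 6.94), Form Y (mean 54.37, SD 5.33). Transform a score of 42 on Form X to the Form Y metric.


slope = SD_Y / SD_X = 5.33 / 6.94 ~ 0.768
intercept = mean_Y - slope * mean_X = 54.37 - (5.33 / 6.94) * 47.18 ~ 18.1352
Y = slope * X + intercept. To avoid rounding drift from the rounded slope/intercept, evaluate the equivalent form Y = mean_Y + SD_Y * (X - mean_X) / SD_X at full precision:
Y = 54.37 + 5.33 * (42 - 47.18) / 6.94
Y = 54.37 - 5.33 * 5.18 / 6.94
Y = 54.37 - 27.6094 / 6.94
Y = 54.37 - 3.9783
Y = 50.3917

50.3917


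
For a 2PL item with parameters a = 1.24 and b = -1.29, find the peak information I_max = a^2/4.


For 2PL, max info at theta = b = -1.29
I_max = a^2 / 4 = 1.24^2 / 4
= 1.5376 / 4
I_max = 0.3844

0.3844


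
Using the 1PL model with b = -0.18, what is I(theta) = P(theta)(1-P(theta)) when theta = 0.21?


P = 1/(1+exp(-(0.21--0.18))) = 0.5963
I = P*(1-P) = 0.5963 * 0.4037
I = 0.2407

0.2407


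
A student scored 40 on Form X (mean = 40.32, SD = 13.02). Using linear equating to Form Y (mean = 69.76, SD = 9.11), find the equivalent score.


slope = SD_Y / SD_X = 9.11 / 13.02 ~ 0.6997
intercept = mean_Y - slope * mean_X = 69.76 - (9.11 / 13.02) * 40.32 ~ 41.5484
Y = slope * X + intercept. To avoid rounding drift from the rounded slope/intercept, evaluate the equivalent form Y = mean_Y + SD_Y * (X - mean_X) / SD_X at full precision:
Y = 69.76 + 9.11 * (40 - 40.32) / 13.02
Y = 69.76 - 9.11 * 0.32 / 13.02
Y = 69.76 - 2.9152 / 13.02
Y = 69.76 - 0.2239
Y = 69.5361

69.5361


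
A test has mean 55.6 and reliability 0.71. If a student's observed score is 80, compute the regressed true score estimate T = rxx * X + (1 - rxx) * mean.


T_est = rxx * X + (1 - rxx) * mean
T_est = 0.71 * 80 + 0.29 * 55.6
T_est = 56.8 + 16.124
T_est = 72.924

72.924


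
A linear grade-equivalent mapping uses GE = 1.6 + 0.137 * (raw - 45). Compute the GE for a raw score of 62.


raw - median = 62 - 45 = 17
slope * diff = 0.137 * 17 = 2.329
GE = 1.6 + 2.329
GE = 3.929

3.929


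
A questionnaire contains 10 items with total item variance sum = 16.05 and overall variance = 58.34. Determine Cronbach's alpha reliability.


alpha = (k/(k-1)) * (1 - sum(si^2)/s_total^2)
= (10/9) * (1 - 16.05/58.34)
alpha = 0.8054

0.8054


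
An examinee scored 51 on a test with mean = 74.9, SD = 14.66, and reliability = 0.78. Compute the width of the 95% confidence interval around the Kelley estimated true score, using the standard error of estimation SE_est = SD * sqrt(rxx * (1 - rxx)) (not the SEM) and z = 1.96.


True score estimate = 0.78*51 + 0.22*74.9 = 56.258
SE_est = SD * sqrt(rxx * (1 - rxx)) = 14.66 * sqrt(0.78 * 0.22) = 14.66 * sqrt(0.1716) = 6.072851
CI = T_est +/- z * SE_est, so width = 2 * z * SE_est = 2 * 1.96 * 6.072851
Width = 23.8056

23.8056


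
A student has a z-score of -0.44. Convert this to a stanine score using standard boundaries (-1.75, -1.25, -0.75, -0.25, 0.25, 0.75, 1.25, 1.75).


Stanine boundaries: [-1.75, -1.25, -0.75, -0.25, 0.25, 0.75, 1.25, 1.75]
z = -0.44
Check each boundary:
  z >= -1.75 -> could be stanine 2
  z >= -1.25 -> could be stanine 3
  z >= -0.75 -> could be stanine 4
  z < -0.25
  z < 0.25
  z < 0.75
  z < 1.25
  z < 1.75
Highest qualifying boundary gives stanine = 4

4


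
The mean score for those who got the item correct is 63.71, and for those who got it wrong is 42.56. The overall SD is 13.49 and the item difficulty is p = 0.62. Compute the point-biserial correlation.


q = 1 - p = 0.38
rpb = ((M1 - M0) / SD) * sqrt(p * q)
rpb = ((63.71 - 42.56) / 13.49) * sqrt(0.62 * 0.38)
rpb = 0.761

0.761


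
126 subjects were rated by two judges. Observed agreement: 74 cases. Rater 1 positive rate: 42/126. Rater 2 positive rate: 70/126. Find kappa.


P_o = 74/126 = 0.587302
P_e = (42*70 + 84*56) / 15876 = 0.481481
kappa = (P_o - P_e) / (1 - P_e)
kappa = (0.587302 - 0.481481) / (1 - 0.481481)
kappa = 0.2041

0.2041


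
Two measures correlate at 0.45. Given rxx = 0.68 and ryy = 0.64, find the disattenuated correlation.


r_corrected = rxy / sqrt(rxx * ryy)
= 0.45 / sqrt(0.68 * 0.64)
= 0.45 / sqrt(0.4352)
= 0.45 / 0.659697
r_corrected = 0.6821

0.6821


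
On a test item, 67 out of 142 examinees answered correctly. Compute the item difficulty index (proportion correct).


Item difficulty p = number correct / total examinees
p = 67 / 142
p = 0.4718

0.4718


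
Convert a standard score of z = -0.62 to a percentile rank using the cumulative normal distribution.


CDF(z) = 0.5 * (1 + erf(z/sqrt(2)))
erf(-0.4384) = -0.4647
CDF = 0.2676
Percentile rank = 0.2676 * 100 = 26.76

26.76


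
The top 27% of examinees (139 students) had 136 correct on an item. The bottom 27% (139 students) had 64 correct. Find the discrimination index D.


p_upper = 136/139 = 0.9784
p_lower = 64/139 = 0.4604
D = 0.9784 - 0.4604 = 0.518

0.518


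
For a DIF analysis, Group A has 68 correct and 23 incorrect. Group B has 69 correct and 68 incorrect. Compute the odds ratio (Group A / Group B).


Odds_A = 68/23 = 2.9565
Odds_B = 69/68 = 1.0147
OR = Odds_A / Odds_B = 2.9565 / 1.0147
Exactly, OR = (68 * 68) / (23 * 69) = 4624 / 1587
OR = 2.9137

2.9137


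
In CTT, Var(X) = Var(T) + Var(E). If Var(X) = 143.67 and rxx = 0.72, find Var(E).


var_true = rxx * var_obs = 0.72 * 143.67 = 103.4424
var_error = var_obs - var_true
var_error = 143.67 - 103.4424
var_error = 40.2276

40.2276


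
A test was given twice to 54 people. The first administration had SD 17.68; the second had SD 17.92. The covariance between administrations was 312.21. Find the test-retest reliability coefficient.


r = cov(X,Y) / (SD_X * SD_Y)
r = 312.21 / (17.68 * 17.92)
r = 312.21 / 316.8256
r = 0.9854

0.9854


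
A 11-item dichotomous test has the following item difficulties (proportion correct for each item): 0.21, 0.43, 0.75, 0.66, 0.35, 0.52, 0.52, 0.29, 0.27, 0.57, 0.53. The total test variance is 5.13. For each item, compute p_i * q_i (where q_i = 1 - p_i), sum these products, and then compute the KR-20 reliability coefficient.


For each item, compute p_i * q_i:
  Item 1: 0.21 * 0.79 = 0.1659
  Item 2: 0.43 * 0.57 = 0.2451
  Item 3: 0.75 * 0.25 = 0.1875
  Item 4: 0.66 * 0.34 = 0.2244
  Item 5: 0.35 * 0.65 = 0.2275
  Item 6: 0.52 * 0.48 = 0.2496
  Item 7: 0.52 * 0.48 = 0.2496
  Item 8: 0.29 * 0.71 = 0.2059
  Item 9: 0.27 * 0.73 = 0.1971
  Item 10: 0.57 * 0.43 = 0.2451
  Item 11: 0.53 * 0.47 = 0.2491
Sum(p_i * q_i) = 0.1659 + 0.2451 + 0.1875 + 0.2244 + 0.2275 + 0.2496 + 0.2496 + 0.2059 + 0.1971 + 0.2451 + 0.2491 = 2.4468
KR-20 = (k/(k-1)) * (1 - Sum(p_i*q_i) / Var_total)
= (11/10) * (1 - 2.4468/5.13)
= 1.1 * 0.523
KR-20 = 0.5753

0.5753


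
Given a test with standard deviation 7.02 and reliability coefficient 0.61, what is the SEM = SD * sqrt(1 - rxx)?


SEM = SD * sqrt(1 - rxx)
SEM = 7.02 * sqrt(1 - 0.61)
SEM = 7.02 * sqrt(0.39) = 7.02 * 0.6245
SEM = 4.384

4.384


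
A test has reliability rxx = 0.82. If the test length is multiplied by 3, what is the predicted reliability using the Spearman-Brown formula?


r_new = (n * rxx) / (1 + (n-1) * rxx)
r_new = (3 * 0.82) / (1 + 2 * 0.82)
r_new = 2.46 / 2.64
r_new = 0.9318

0.9318


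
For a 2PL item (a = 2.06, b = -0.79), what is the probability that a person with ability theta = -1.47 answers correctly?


a*(theta - b) = 2.06 * (-1.47 - -0.79) = -1.4008
exp(--1.4008) = 4.0584
P = 1 / (1 + 4.0584)
P = 0.1977

0.1977


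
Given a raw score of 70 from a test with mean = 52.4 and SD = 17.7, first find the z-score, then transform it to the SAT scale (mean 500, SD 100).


z = (X - mean) / SD = (70 - 52.4) / 17.7
z = 17.6 / 17.7
z = 0.9944
SAT-scale = SAT = 500 + 100z
Carry z at full precision (z = 17.6 / 17.7) into the conversion:
SAT-scale = 500 + 100 * (17.6 / 17.7) = 500 + 1760 / 17.7
SAT-scale = 500 + 99.435
SAT-scale = 599.435

599.435


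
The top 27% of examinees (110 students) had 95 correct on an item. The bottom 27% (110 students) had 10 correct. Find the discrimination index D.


p_upper = 95/110 = 0.8636
p_lower = 10/110 = 0.0909
D = 0.8636 - 0.0909 = 0.7727

0.7727


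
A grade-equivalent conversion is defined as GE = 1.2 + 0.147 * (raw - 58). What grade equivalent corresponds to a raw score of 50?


raw - median = 50 - 58 = -8
slope * diff = 0.147 * -8 = -1.176
GE = 1.2 + -1.176
GE = 0.024

0.024


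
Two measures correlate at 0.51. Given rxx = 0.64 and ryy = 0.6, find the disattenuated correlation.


r_corrected = rxy / sqrt(rxx * ryy)
= 0.51 / sqrt(0.64 * 0.6)
= 0.51 / sqrt(0.384)
= 0.51 / 0.619677
r_corrected = 0.823

0.823


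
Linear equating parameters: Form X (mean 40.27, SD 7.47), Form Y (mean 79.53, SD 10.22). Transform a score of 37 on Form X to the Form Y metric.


slope = SD_Y / SD_X = 10.22 / 7.47 ~ 1.3681
intercept = mean_Y - slope * mean_X = 79.53 - (10.22 / 7.47) * 40.27 ~ 24.435
Y = slope * X + intercept. To avoid rounding drift from the rounded slope/intercept, evaluate the equivalent form Y = mean_Y + SD_Y * (X - mean_X) / SD_X at full precision:
Y = 79.53 + 10.22 * (37 - 40.27) / 7.47
Y = 79.53 - 10.22 * 3.27 / 7.47
Y = 79.53 - 33.4194 / 7.47
Y = 79.53 - 4.4738
Y = 75.0562

75.0562


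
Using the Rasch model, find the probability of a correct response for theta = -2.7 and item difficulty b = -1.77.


theta - b = -2.7 - -1.77 = -0.93
exp(-(theta - b)) = exp(0.93) = 2.5345
P = 1 / (1 + 2.5345)
P = 0.2829

0.2829


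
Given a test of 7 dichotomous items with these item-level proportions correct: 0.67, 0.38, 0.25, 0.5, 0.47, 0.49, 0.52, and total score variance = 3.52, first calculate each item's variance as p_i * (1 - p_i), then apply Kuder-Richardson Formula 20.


For each item, compute p_i * q_i:
  Item 1: 0.67 * 0.33 = 0.2211
  Item 2: 0.38 * 0.62 = 0.2356
  Item 3: 0.25 * 0.75 = 0.1875
  Item 4: 0.5 * 0.5 = 0.25
  Item 5: 0.47 * 0.53 = 0.2491
  Item 6: 0.49 * 0.51 = 0.2499
  Item 7: 0.52 * 0.48 = 0.2496
Sum(p_i * q_i) = 0.2211 + 0.2356 + 0.1875 + 0.25 + 0.2491 + 0.2499 + 0.2496 = 1.6428
KR-20 = (k/(k-1)) * (1 - Sum(p_i*q_i) / Var_total)
= (7/6) * (1 - 1.6428/3.52)
= 1.1667 * 0.5333
KR-20 = 0.6222

0.6222


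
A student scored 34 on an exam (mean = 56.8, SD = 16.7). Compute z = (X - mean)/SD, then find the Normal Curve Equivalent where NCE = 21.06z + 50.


z = (X - mean) / SD = (34 - 56.8) / 16.7
z = -22.8 / 16.7
z = -1.3653
NCE = NCE = 21.06z + 50
Carry z at full precision (z = -22.8 / 16.7) into the conversion:
NCE = 21.06 * (-22.8 / 16.7) + 50 = -480.168 / 16.7 + 50
NCE = -28.7526 + 50
NCE = 21.2474

21.2474


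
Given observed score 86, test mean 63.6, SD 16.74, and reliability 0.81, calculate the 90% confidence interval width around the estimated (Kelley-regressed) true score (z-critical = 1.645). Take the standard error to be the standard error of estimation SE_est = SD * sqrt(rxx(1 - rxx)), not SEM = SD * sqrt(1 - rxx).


True score estimate = 0.81*86 + 0.19*63.6 = 81.744
SE_est = SD * sqrt(rxx * (1 - rxx)) = 16.74 * sqrt(0.81 * 0.19) = 16.74 * sqrt(0.1539) = 6.567117
CI = T_est +/- z * SE_est, so width = 2 * z * SE_est = 2 * 1.645 * 6.567117
Width = 21.6058

21.6058


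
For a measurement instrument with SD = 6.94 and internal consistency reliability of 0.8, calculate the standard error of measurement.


SEM = SD * sqrt(1 - rxx)
SEM = 6.94 * sqrt(1 - 0.8)
SEM = 6.94 * sqrt(0.2) = 6.94 * 0.447214
SEM = 3.1037

3.1037


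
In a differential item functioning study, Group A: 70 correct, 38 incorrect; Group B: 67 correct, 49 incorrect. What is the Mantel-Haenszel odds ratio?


Odds_A = 70/38 = 1.8421
Odds_B = 67/49 = 1.3673
OR = Odds_A / Odds_B = 1.8421 / 1.3673
Exactly, OR = (70 * 49) / (38 * 67) = 3430 / 2546
OR = 1.3472

1.3472


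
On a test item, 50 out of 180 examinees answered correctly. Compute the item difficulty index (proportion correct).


Item difficulty p = number correct / total examinees
p = 50 / 180
p = 0.2778

0.2778


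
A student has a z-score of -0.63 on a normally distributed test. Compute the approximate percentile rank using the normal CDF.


CDF(z) = 0.5 * (1 + erf(z/sqrt(2)))
erf(-0.4455) = -0.4713
CDF = 0.2643
Percentile rank = 0.2643 * 100 = 26.43

26.43


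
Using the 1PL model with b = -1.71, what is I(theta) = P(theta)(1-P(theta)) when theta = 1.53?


P = 1/(1+exp(-(1.53--1.71))) = 0.9623
I = P*(1-P) = 0.9623 * 0.0377
I = 0.0363

0.0363


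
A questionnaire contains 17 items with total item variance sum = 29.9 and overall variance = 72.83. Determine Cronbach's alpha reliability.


alpha = (k/(k-1)) * (1 - sum(si^2)/s_total^2)
= (17/16) * (1 - 29.9/72.83)
alpha = 0.6263

0.6263


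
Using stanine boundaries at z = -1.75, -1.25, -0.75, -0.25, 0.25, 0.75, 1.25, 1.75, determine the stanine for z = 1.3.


Stanine boundaries: [-1.75, -1.25, -0.75, -0.25, 0.25, 0.75, 1.25, 1.75]
z = 1.3
Check each boundary:
  z >= -1.75 -> could be stanine 2
  z >= -1.25 -> could be stanine 3
  z >= -0.75 -> could be stanine 4
  z >= -0.25 -> could be stanine 5
  z >= 0.25 -> could be stanine 6
  z >= 0.75 -> could be stanine 7
  z >= 1.25 -> could be stanine 8
  z < 1.75
Highest qualifying boundary gives stanine = 8

8


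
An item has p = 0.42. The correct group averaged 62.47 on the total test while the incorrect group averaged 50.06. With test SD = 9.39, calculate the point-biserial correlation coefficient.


q = 1 - p = 0.58
rpb = ((M1 - M0) / SD) * sqrt(p * q)
rpb = ((62.47 - 50.06) / 9.39) * sqrt(0.42 * 0.58)
rpb = 0.6523

0.6523


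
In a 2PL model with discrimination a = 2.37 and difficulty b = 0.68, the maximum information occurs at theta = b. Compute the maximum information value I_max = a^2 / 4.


For 2PL, max info at theta = b = 0.68
I_max = a^2 / 4 = 2.37^2 / 4
= 5.6169 / 4
I_max = 1.4042

1.4042


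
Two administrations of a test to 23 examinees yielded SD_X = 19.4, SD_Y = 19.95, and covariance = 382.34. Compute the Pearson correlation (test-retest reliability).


r = cov(X,Y) / (SD_X * SD_Y)
r = 382.34 / (19.4 * 19.95)
r = 382.34 / 387.03
r = 0.9879

0.9879


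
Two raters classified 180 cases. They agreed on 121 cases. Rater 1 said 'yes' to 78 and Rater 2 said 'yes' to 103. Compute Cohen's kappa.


P_o = 121/180 = 0.672222
P_e = (78*103 + 102*77) / 32400 = 0.49037
kappa = (P_o - P_e) / (1 - P_e)
kappa = (0.672222 - 0.49037) / (1 - 0.49037)
kappa = 0.3568

0.3568


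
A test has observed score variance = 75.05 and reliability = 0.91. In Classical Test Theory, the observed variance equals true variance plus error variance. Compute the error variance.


var_true = rxx * var_obs = 0.91 * 75.05 = 68.2955
var_error = var_obs - var_true
var_error = 75.05 - 68.2955
var_error = 6.7545

6.7545


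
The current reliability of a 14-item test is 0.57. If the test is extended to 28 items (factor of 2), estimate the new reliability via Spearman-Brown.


r_new = (n * rxx) / (1 + (n-1) * rxx)
r_new = (2 * 0.57) / (1 + 1 * 0.57)
r_new = 1.14 / 1.57
r_new = 0.7261

0.7261


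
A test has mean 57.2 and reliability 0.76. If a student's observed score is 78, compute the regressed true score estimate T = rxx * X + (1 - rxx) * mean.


T_est = rxx * X + (1 - rxx) * mean
T_est = 0.76 * 78 + 0.24 * 57.2
T_est = 59.28 + 13.728
T_est = 73.008

73.008


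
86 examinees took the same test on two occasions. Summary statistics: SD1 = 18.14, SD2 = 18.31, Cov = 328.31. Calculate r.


r = cov(X,Y) / (SD_X * SD_Y)
r = 328.31 / (18.14 * 18.31)
r = 328.31 / 332.1434
r = 0.9885

0.9885


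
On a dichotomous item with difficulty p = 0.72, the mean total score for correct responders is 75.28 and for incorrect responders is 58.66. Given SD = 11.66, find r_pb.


q = 1 - p = 0.28
rpb = ((M1 - M0) / SD) * sqrt(p * q)
rpb = ((75.28 - 58.66) / 11.66) * sqrt(0.72 * 0.28)
rpb = 0.64

0.64


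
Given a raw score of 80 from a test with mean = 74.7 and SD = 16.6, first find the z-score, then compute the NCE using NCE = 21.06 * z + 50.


z = (X - mean) / SD = (80 - 74.7) / 16.6
z = 5.3 / 16.6
z = 0.3193
NCE = NCE = 21.06z + 50
Carry z at full precision (z = 5.3 / 16.6) into the conversion:
NCE = 21.06 * (5.3 / 16.6) + 50 = 111.618 / 16.6 + 50
NCE = 6.724 + 50
NCE = 56.724

56.724


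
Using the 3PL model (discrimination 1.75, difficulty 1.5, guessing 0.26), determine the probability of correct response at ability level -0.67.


logit = 1.75*(-0.67 - 1.5) = -3.7975
P* = 1/(1 + exp(--3.7975)) = 0.0219
P = 0.26 + (1 - 0.26) * 0.0219
P = 0.2762

0.2762


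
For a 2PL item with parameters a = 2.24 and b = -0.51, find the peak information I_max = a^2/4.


For 2PL, max info at theta = b = -0.51
I_max = a^2 / 4 = 2.24^2 / 4
= 5.0176 / 4
I_max = 1.2544

1.2544


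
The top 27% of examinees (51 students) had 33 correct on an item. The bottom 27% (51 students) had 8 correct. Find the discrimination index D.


p_upper = 33/51 = 0.6471
p_lower = 8/51 = 0.1569
D = 0.6471 - 0.1569 = 0.4902

0.4902


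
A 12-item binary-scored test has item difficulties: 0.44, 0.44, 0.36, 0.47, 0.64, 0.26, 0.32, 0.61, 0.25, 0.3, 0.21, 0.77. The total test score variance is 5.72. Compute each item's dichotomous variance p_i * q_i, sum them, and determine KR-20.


For each item, compute p_i * q_i:
  Item 1: 0.44 * 0.56 = 0.2464
  Item 2: 0.44 * 0.56 = 0.2464
  Item 3: 0.36 * 0.64 = 0.2304
  Item 4: 0.47 * 0.53 = 0.2491
  Item 5: 0.64 * 0.36 = 0.2304
  Item 6: 0.26 * 0.74 = 0.1924
  Item 7: 0.32 * 0.68 = 0.2176
  Item 8: 0.61 * 0.39 = 0.2379
  Item 9: 0.25 * 0.75 = 0.1875
  Item 10: 0.3 * 0.7 = 0.21
  Item 11: 0.21 * 0.79 = 0.1659
  Item 12: 0.77 * 0.23 = 0.1771
Sum(p_i * q_i) = 0.2464 + 0.2464 + 0.2304 + 0.2491 + 0.2304 + 0.1924 + 0.2176 + 0.2379 + 0.1875 + 0.21 + 0.1659 + 0.1771 = 2.5911
KR-20 = (k/(k-1)) * (1 - Sum(p_i*q_i) / Var_total)
= (12/11) * (1 - 2.5911/5.72)
= 1.0909 * 0.547
KR-20 = 0.5967

0.5967


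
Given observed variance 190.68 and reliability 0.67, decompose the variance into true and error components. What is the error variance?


var_true = rxx * var_obs = 0.67 * 190.68 = 127.7556
var_error = var_obs - var_true
var_error = 190.68 - 127.7556
var_error = 62.9244

62.9244


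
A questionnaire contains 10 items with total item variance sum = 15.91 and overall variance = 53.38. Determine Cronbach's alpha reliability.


alpha = (k/(k-1)) * (1 - sum(si^2)/s_total^2)
= (10/9) * (1 - 15.91/53.38)
alpha = 0.7799

0.7799


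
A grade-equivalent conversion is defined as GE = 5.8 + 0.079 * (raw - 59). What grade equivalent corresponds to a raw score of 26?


raw - median = 26 - 59 = -33
slope * diff = 0.079 * -33 = -2.607
GE = 5.8 + -2.607
GE = 3.193

3.193


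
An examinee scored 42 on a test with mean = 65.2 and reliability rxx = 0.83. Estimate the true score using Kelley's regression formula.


T_est = rxx * X + (1 - rxx) * mean
T_est = 0.83 * 42 + 0.17 * 65.2
T_est = 34.86 + 11.084
T_est = 45.944

45.944


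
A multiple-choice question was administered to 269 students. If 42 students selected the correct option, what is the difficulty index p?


Item difficulty p = number correct / total examinees
p = 42 / 269
p = 0.1561

0.1561


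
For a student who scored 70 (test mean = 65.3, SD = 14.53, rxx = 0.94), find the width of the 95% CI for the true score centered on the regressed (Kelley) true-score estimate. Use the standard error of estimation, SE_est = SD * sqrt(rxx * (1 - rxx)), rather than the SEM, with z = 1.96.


True score estimate = 0.94*70 + 0.06*65.3 = 69.718
SE_est = SD * sqrt(rxx * (1 - rxx)) = 14.53 * sqrt(0.94 * 0.06) = 14.53 * sqrt(0.0564) = 3.450684
CI = T_est +/- z * SE_est, so width = 2 * z * SE_est = 2 * 1.96 * 3.450684
Width = 13.5267

13.5267


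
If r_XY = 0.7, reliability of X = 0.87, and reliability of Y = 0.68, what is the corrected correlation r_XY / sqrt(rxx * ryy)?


r_corrected = rxy / sqrt(rxx * ryy)
= 0.7 / sqrt(0.87 * 0.68)
= 0.7 / sqrt(0.5916)
= 0.7 / 0.769155
r_corrected = 0.9101

0.9101


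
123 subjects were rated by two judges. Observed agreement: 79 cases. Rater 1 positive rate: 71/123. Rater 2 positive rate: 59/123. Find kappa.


P_o = 79/123 = 0.642276
P_e = (71*59 + 52*64) / 15129 = 0.49686
kappa = (P_o - P_e) / (1 - P_e)
kappa = (0.642276 - 0.49686) / (1 - 0.49686)
kappa = 0.289

0.289


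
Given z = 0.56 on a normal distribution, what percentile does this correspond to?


CDF(z) = 0.5 * (1 + erf(z/sqrt(2)))
erf(0.396) = 0.4245
CDF = 0.7123
Percentile rank = 0.7123 * 100 = 71.23

71.23


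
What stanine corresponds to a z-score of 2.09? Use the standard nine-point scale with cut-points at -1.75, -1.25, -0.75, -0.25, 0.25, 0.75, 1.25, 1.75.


Stanine boundaries: [-1.75, -1.25, -0.75, -0.25, 0.25, 0.75, 1.25, 1.75]
z = 2.09
Check each boundary:
  z >= -1.75 -> could be stanine 2
  z >= -1.25 -> could be stanine 3
  z >= -0.75 -> could be stanine 4
  z >= -0.25 -> could be stanine 5
  z >= 0.25 -> could be stanine 6
  z >= 0.75 -> could be stanine 7
  z >= 1.25 -> could be stanine 8
  z >= 1.75 -> could be stanine 9
Highest qualifying boundary gives stanine = 9

9


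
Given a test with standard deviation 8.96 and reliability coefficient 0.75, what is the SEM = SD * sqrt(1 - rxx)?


SEM = SD * sqrt(1 - rxx)
SEM = 8.96 * sqrt(1 - 0.75)
SEM = 8.96 * sqrt(0.25) = 8.96 * 0.5
SEM = 4.48

4.48


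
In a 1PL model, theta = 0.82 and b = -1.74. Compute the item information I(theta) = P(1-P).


P = 1/(1+exp(-(0.82--1.74))) = 0.9282
I = P*(1-P) = 0.9282 * 0.0718
I = 0.0666

0.0666


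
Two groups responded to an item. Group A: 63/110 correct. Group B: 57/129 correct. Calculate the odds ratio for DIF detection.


Odds_A = 63/47 = 1.3404
Odds_B = 57/72 = 0.7917
OR = Odds_A / Odds_B = 1.3404 / 0.7917
Exactly, OR = (63 * 72) / (47 * 57) = 4536 / 2679
OR = 1.6932

1.6932


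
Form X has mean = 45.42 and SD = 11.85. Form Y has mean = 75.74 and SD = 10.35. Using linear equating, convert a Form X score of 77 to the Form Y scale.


slope = SD_Y / SD_X = 10.35 / 11.85 ~ 0.8734
intercept = mean_Y - slope * mean_X = 75.74 - (10.35 / 11.85) * 45.42 ~ 36.0694
Y = slope * X + intercept. To avoid rounding drift from the rounded slope/intercept, evaluate the equivalent form Y = mean_Y + SD_Y * (X - mean_X) / SD_X at full precision:
Y = 75.74 + 10.35 * (77 - 45.42) / 11.85
Y = 75.74 + 10.35 * 31.58 / 11.85
Y = 75.74 + 326.853 / 11.85
Y = 75.74 + 27.5825
Y = 103.3225

103.3225


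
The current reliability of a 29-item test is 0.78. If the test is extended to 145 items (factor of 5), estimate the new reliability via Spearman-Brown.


r_new = (n * rxx) / (1 + (n-1) * rxx)
r_new = (5 * 0.78) / (1 + 4 * 0.78)
r_new = 3.9 / 4.12
r_new = 0.9466

0.9466


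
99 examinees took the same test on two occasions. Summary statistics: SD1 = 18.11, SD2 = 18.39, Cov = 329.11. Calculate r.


r = cov(X,Y) / (SD_X * SD_Y)
r = 329.11 / (18.11 * 18.39)
r = 329.11 / 333.0429
r = 0.9882

0.9882


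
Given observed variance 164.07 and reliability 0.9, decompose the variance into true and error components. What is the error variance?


var_true = rxx * var_obs = 0.9 * 164.07 = 147.663
var_error = var_obs - var_true
var_error = 164.07 - 147.663
var_error = 16.407

16.407


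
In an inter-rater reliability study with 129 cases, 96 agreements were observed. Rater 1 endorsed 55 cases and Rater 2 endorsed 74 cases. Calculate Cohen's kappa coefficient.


P_o = 96/129 = 0.744186
P_e = (55*74 + 74*55) / 16641 = 0.489153
kappa = (P_o - P_e) / (1 - P_e)
kappa = (0.744186 - 0.489153) / (1 - 0.489153)
kappa = 0.4992

0.4992


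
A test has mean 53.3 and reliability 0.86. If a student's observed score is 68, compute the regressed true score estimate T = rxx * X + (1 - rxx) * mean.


T_est = rxx * X + (1 - rxx) * mean
T_est = 0.86 * 68 + 0.14 * 53.3
T_est = 58.48 + 7.462
T_est = 65.942

65.942


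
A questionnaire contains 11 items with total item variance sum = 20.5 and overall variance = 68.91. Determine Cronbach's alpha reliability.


alpha = (k/(k-1)) * (1 - sum(si^2)/s_total^2)
= (11/10) * (1 - 20.5/68.91)
alpha = 0.7728

0.7728


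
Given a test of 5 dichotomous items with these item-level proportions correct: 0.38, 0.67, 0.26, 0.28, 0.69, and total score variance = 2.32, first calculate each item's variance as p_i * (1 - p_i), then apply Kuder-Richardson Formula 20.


For each item, compute p_i * q_i:
  Item 1: 0.38 * 0.62 = 0.2356
  Item 2: 0.67 * 0.33 = 0.2211
  Item 3: 0.26 * 0.74 = 0.1924
  Item 4: 0.28 * 0.72 = 0.2016
  Item 5: 0.69 * 0.31 = 0.2139
Sum(p_i * q_i) = 0.2356 + 0.2211 + 0.1924 + 0.2016 + 0.2139 = 1.0646
KR-20 = (k/(k-1)) * (1 - Sum(p_i*q_i) / Var_total)
= (5/4) * (1 - 1.0646/2.32)
= 1.25 * 0.5411
KR-20 = 0.6764

0.6764


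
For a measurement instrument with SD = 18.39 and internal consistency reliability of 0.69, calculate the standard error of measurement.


SEM = SD * sqrt(1 - rxx)
SEM = 18.39 * sqrt(1 - 0.69)
SEM = 18.39 * sqrt(0.31) = 18.39 * 0.556776
SEM = 10.2391

10.2391


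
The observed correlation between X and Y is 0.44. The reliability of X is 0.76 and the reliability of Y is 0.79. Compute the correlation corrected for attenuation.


r_corrected = rxy / sqrt(rxx * ryy)
= 0.44 / sqrt(0.76 * 0.79)
= 0.44 / sqrt(0.6004)
= 0.44 / 0.774855
r_corrected = 0.5678

0.5678


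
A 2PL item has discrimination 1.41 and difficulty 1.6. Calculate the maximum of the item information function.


For 2PL, max info at theta = b = 1.6
I_max = a^2 / 4 = 1.41^2 / 4
= 1.9881 / 4
I_max = 0.497

0.497


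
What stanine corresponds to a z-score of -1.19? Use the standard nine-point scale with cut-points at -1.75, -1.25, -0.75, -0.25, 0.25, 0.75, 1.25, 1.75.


Stanine boundaries: [-1.75, -1.25, -0.75, -0.25, 0.25, 0.75, 1.25, 1.75]
z = -1.19
Check each boundary:
  z >= -1.75 -> could be stanine 2
  z >= -1.25 -> could be stanine 3
  z < -0.75
  z < -0.25
  z < 0.25
  z < 0.75
  z < 1.25
  z < 1.75
Highest qualifying boundary gives stanine = 3

3


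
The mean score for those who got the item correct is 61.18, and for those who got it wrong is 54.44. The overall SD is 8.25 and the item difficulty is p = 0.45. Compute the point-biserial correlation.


q = 1 - p = 0.55
rpb = ((M1 - M0) / SD) * sqrt(p * q)
rpb = ((61.18 - 54.44) / 8.25) * sqrt(0.45 * 0.55)
rpb = 0.4064

0.4064


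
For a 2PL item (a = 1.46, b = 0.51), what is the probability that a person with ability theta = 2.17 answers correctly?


a*(theta - b) = 1.46 * (2.17 - 0.51) = 2.4236
exp(-2.4236) = 0.0886
P = 1 / (1 + 0.0886)
P = 0.9186

0.9186


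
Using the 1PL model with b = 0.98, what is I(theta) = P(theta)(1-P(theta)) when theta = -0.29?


P = 1/(1+exp(-(-0.29-0.98))) = 0.2193
I = P*(1-P) = 0.2193 * 0.7807
I = 0.1712

0.1712


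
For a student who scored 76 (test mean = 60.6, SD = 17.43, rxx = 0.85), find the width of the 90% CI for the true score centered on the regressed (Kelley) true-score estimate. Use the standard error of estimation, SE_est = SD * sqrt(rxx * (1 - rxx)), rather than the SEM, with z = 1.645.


True score estimate = 0.85*76 + 0.15*60.6 = 73.69
SE_est = SD * sqrt(rxx * (1 - rxx)) = 17.43 * sqrt(0.85 * 0.15) = 17.43 * sqrt(0.1275) = 6.223755
CI = T_est +/- z * SE_est, so width = 2 * z * SE_est = 2 * 1.645 * 6.223755
Width = 20.4762

20.4762


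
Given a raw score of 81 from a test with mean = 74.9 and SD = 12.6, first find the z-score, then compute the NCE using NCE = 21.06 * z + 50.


z = (X - mean) / SD = (81 - 74.9) / 12.6
z = 6.1 / 12.6
z = 0.4841
NCE = NCE = 21.06z + 50
Carry z at full precision (z = 6.1 / 12.6) into the conversion:
NCE = 21.06 * (6.1 / 12.6) + 50 = 128.466 / 12.6 + 50
NCE = 10.1957 + 50
NCE = 60.1957

60.1957


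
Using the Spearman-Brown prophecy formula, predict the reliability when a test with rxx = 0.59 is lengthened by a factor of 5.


r_new = (n * rxx) / (1 + (n-1) * rxx)
r_new = (5 * 0.59) / (1 + 4 * 0.59)
r_new = 2.95 / 3.36
r_new = 0.878

0.878


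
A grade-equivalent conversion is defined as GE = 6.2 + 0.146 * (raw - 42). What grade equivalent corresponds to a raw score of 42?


raw - median = 42 - 42 = 0
slope * diff = 0.146 * 0 = 0.0
GE = 6.2 + 0.0
GE = 6.2

6.2


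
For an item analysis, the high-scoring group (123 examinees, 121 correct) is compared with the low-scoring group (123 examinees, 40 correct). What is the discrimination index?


p_upper = 121/123 = 0.9837
p_lower = 40/123 = 0.3252
D = 0.9837 - 0.3252 = 0.6585

0.6585


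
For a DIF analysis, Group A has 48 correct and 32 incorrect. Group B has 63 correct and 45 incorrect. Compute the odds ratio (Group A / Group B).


Odds_A = 48/32 = 1.5
Odds_B = 63/45 = 1.4
OR = Odds_A / Odds_B = 1.5 / 1.4
Exactly, OR = (48 * 45) / (32 * 63) = 2160 / 2016
OR = 1.0714

1.0714


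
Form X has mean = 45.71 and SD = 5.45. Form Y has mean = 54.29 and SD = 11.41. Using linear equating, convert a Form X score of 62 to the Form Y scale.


slope = SD_Y / SD_X = 11.41 / 5.45 ~ 2.0936
intercept = mean_Y - slope * mean_X = 54.29 - (11.41 / 5.45) * 45.71 ~ -41.4074
Y = slope * X + intercept. To avoid rounding drift from the rounded slope/intercept, evaluate the equivalent form Y = mean_Y + SD_Y * (X - mean_X) / SD_X at full precision:
Y = 54.29 + 11.41 * (62 - 45.71) / 5.45
Y = 54.29 + 11.41 * 16.29 / 5.45
Y = 54.29 + 185.8689 / 5.45
Y = 54.29 + 34.1044
Y = 88.3944

88.3944


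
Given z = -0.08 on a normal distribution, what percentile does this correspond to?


CDF(z) = 0.5 * (1 + erf(z/sqrt(2)))
erf(-0.0566) = -0.0638
CDF = 0.4681
Percentile rank = 0.4681 * 100 = 46.81

46.81


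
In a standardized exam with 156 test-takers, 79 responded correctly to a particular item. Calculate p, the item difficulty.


Item difficulty p = number correct / total examinees
p = 79 / 156
p = 0.5064

0.5064


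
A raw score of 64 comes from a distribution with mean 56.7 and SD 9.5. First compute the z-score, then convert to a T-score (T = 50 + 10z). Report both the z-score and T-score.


z = (X - mean) / SD = (64 - 56.7) / 9.5
z = 7.3 / 9.5
z = 0.7684
T-score = T = 50 + 10z
Carry z at full precision (z = 7.3 / 9.5) into the conversion:
T-score = 50 + 10 * (7.3 / 9.5) = 50 + 73 / 9.5
T-score = 50 + 7.6842
T-score = 57.6842

57.6842
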